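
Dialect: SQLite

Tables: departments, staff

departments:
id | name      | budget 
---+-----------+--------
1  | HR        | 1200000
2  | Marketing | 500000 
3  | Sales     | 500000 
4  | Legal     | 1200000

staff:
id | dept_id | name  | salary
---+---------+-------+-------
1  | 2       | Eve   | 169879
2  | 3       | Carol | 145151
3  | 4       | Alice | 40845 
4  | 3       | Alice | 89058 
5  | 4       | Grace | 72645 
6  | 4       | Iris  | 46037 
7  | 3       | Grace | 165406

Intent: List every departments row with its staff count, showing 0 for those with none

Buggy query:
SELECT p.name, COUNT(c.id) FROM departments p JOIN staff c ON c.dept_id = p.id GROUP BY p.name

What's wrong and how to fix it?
Bug: An inner join excludes parents with zero children

Fix: Use LEFT JOIN so parents without children still appear (COUNT(c.id) gives 0)

Corrected query:
SELECT p.name, COUNT(c.id) FROM departments p LEFT JOIN staff c ON c.dept_id = p.id GROUP BY p.name

Result:
name      | COUNT(c.id)
----------+------------
HR        | 0          
Legal     | 3          
Marketing | 1          
Sales     | 3          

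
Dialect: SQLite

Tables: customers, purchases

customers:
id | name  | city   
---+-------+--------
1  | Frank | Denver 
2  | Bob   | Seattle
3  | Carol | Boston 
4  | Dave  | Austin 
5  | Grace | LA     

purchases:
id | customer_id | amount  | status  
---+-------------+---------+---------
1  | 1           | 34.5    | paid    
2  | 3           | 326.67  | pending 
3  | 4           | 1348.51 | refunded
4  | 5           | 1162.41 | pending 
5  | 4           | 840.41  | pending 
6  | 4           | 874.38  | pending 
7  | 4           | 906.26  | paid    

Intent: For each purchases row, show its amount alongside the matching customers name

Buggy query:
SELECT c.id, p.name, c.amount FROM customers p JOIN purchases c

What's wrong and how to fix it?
Bug: JOIN with no ON clause produces a cartesian product; every purchases row pairs with every customers row

Fix: Specify the join condition linking the foreign key to the parent id

Corrected query:
SELECT c.id, p.name, c.amount FROM customers p JOIN purchases c ON c.customer_id = p.id

Result:
id | name  | amount 
---+-------+--------
1  | Frank | 34.5   
2  | Carol | 326.67 
3  | Dave  | 1348.51
4  | Grace | 1162.41
5  | Dave  | 840.41 
6  | Dave  | 874.38 
7  | Dave  | 906.26 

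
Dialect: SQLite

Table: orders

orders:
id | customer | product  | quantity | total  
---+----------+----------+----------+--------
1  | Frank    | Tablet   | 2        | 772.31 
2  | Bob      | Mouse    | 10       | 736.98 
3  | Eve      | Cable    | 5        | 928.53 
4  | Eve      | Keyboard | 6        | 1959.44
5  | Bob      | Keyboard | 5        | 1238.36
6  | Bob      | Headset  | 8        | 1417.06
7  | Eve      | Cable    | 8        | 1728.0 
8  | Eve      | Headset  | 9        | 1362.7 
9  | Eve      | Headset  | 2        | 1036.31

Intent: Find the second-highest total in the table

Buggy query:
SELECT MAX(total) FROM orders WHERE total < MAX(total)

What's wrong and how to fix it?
Bug: The inner MAX is an aggregate inside WHERE, which is not allowed

Fix: Compute the overall MAX in a subquery, then take MAX of rows below it

Corrected query:
SELECT MAX(total) FROM orders WHERE total < (SELECT MAX(total) FROM orders)

Result:
MAX(total)
----------
1728      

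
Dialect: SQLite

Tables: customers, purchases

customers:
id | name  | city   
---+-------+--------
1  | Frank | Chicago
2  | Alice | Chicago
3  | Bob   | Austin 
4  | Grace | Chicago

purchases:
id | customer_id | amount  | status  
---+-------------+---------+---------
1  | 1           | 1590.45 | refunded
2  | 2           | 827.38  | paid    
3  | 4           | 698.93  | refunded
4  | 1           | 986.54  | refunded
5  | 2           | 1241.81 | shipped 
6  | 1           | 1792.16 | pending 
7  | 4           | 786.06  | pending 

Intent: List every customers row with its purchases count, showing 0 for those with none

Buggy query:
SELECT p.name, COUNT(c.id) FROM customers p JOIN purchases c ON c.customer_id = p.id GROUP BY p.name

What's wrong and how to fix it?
Bug: INNER JOIN drops customers rows that have no matching purchases rows

Fix: Switch to LEFT JOIN to retain unmatched parent rows

Corrected query:
SELECT p.name, COUNT(c.id) FROM customers p LEFT JOIN purchases c ON c.customer_id = p.id GROUP BY p.name

Result:
name  | COUNT(c.id)
------+------------
Alice | 2          
Bob   | 0          
Frank | 3          
Grace | 2          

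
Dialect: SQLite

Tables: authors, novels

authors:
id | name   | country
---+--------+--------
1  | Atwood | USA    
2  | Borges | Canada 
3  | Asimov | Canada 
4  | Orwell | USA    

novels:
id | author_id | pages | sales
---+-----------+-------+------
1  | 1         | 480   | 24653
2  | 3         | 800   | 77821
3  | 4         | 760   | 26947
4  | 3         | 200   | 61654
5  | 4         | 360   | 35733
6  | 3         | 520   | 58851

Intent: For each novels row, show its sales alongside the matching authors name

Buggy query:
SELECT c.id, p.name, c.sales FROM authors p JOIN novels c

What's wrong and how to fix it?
Bug: Missing join condition: each novels row is matched to all authors rows instead of just its own

Fix: Add ON c.author_id = p.id to the JOIN

Corrected query:
SELECT c.id, p.name, c.sales FROM authors p JOIN novels c ON c.author_id = p.id

Result:
id | name   | sales
---+--------+------
1  | Atwood | 24653
2  | Asimov | 77821
3  | Orwell | 26947
4  | Asimov | 61654
5  | Orwell | 35733
6  | Asimov | 58851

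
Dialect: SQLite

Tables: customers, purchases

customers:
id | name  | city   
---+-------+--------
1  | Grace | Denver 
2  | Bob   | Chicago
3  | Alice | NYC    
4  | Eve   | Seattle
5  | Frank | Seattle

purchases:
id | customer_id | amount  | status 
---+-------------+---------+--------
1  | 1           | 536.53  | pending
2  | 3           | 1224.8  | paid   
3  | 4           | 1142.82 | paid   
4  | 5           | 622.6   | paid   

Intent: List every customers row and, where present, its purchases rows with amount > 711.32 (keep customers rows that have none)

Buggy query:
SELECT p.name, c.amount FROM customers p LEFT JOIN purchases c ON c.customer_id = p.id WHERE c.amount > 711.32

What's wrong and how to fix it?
Bug: A WHERE condition on the right-hand table after LEFT JOIN drops unmatched parents

Fix: Move the right-table condition into the ON clause so unmatched parents are kept

Corrected query:
SELECT p.name, c.amount FROM customers p LEFT JOIN purchases c ON c.customer_id = p.id AND c.amount > 711.32

Result:
name  | amount 
------+--------
Grace | NULL   
Bob   | NULL   
Alice | 1224.8 
Eve   | 1142.82
Frank | NULL   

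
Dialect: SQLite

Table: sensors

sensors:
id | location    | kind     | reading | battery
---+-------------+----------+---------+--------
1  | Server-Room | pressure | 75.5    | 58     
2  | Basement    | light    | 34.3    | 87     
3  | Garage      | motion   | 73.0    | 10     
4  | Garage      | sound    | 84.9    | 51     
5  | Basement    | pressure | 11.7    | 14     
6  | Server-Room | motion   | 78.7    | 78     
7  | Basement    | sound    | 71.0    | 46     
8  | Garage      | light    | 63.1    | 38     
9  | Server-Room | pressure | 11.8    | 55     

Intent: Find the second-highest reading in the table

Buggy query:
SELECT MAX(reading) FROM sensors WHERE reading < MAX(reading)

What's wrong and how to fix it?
Bug: MAX(reading) on the right of the comparison is an aggregate-in-WHERE error

Fix: Put the inner MAX in a scalar subquery

Corrected query:
SELECT MAX(reading) FROM sensors WHERE reading < (SELECT MAX(reading) FROM sensors)

Result:
MAX(reading)
------------
78.7        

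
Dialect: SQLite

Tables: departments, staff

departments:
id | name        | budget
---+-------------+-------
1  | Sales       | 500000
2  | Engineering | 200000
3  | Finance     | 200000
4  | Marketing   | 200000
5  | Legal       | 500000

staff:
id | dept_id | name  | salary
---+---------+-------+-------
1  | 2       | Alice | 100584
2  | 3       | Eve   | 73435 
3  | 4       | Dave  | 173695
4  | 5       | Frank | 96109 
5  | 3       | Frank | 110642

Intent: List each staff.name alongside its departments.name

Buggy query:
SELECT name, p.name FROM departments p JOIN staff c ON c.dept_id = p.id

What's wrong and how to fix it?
Bug: Both tables have a 'name' column; the unqualified reference is ambiguous

Fix: Prefix ambiguous columns with the table alias

Corrected query:
SELECT c.name, p.name FROM departments p JOIN staff c ON c.dept_id = p.id

Result:
name  | name       
------+------------
Alice | Engineering
Eve   | Finance    
Dave  | Marketing  
Frank | Legal      
Frank | Finance    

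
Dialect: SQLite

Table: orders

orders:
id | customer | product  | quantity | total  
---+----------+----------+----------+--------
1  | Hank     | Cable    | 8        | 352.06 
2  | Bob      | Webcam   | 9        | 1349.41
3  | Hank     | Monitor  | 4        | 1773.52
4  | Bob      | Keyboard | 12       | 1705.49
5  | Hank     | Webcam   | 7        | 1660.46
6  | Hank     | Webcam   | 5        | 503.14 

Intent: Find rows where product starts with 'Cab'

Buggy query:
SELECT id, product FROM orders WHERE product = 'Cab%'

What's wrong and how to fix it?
Bug: Wildcards only work with LIKE; '=' treats '%' as a literal character

Fix: Use LIKE for wildcard pattern matching

Corrected query:
SELECT id, product FROM orders WHERE product LIKE 'Cab%'

Result:
id | product
---+--------
1  | Cable  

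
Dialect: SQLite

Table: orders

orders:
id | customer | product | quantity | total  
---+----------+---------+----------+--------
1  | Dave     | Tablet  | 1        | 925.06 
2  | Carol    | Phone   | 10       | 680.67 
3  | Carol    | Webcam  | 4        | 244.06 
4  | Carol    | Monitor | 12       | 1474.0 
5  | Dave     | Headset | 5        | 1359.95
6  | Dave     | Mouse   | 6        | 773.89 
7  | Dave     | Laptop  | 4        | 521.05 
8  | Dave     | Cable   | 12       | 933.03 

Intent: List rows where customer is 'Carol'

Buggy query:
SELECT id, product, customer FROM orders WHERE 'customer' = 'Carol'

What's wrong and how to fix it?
Bug: 'customer' in single quotes is a string literal, not the column; the comparison is literal-vs-literal and never true

Fix: Reference the column as customer without single quotes

Corrected query:
SELECT id, product, customer FROM orders WHERE customer = 'Carol'

Result:
id | product | customer
---+---------+---------
2  | Phone   | Carol   
3  | Webcam  | Carol   
4  | Monitor | Carol   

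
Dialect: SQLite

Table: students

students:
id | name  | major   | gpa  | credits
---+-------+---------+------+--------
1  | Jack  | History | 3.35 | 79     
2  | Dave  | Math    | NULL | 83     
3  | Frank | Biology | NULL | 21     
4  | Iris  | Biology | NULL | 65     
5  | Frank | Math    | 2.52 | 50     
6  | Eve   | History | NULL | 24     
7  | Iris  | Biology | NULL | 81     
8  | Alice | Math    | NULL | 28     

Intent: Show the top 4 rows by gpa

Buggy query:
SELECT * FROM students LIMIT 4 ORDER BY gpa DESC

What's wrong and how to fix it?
Bug: LIMIT must come after ORDER BY

Fix: Swap the clauses: ORDER BY first, then LIMIT

Corrected query:
SELECT * FROM students ORDER BY gpa DESC LIMIT 4

Result:
id | name  | major   | gpa  | credits
---+-------+---------+------+--------
1  | Jack  | History | 3.35 | 79     
5  | Frank | Math    | 2.52 | 50     
2  | Dave  | Math    | NULL | 83     
3  | Frank | Biology | NULL | 21     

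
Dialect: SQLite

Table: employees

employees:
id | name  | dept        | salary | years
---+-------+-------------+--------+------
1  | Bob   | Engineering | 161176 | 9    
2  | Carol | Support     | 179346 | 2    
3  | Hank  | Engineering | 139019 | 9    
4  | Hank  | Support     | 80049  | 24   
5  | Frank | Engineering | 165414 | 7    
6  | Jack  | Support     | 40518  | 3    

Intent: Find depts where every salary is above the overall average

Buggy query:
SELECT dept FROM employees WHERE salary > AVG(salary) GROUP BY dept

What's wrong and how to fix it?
Bug: AVG() is an aggregate; it can't sit directly in WHERE

Fix: Compute the overall average in a scalar subquery and compare each group's MIN against it in HAVING

Corrected query:
SELECT dept FROM employees GROUP BY dept HAVING MIN(salary) > (SELECT AVG(salary) FROM employees)

Result:
dept       
-----------
Engineering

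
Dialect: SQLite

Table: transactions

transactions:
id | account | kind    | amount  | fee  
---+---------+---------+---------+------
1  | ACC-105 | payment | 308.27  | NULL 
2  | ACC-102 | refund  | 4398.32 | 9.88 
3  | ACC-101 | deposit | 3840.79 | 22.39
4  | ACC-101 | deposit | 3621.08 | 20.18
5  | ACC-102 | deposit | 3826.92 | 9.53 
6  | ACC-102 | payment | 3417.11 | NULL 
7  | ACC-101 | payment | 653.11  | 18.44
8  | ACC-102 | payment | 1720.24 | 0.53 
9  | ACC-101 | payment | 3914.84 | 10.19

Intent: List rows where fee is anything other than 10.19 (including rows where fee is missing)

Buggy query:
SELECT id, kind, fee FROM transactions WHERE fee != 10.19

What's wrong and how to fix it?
Bug: 'fee != 10.19' is unknown when fee is NULL, so NULL rows are silently excluded

Fix: Handle NULL separately with IS NULL alongside the inequality

Corrected query:
SELECT id, kind, fee FROM transactions WHERE fee != 10.19 OR fee IS NULL

Result:
id | kind    | fee  
---+---------+------
1  | payment | NULL 
2  | refund  | 9.88 
3  | deposit | 22.39
4  | deposit | 20.18
5  | deposit | 9.53 
6  | payment | NULL 
7  | payment | 18.44
8  | payment | 0.53 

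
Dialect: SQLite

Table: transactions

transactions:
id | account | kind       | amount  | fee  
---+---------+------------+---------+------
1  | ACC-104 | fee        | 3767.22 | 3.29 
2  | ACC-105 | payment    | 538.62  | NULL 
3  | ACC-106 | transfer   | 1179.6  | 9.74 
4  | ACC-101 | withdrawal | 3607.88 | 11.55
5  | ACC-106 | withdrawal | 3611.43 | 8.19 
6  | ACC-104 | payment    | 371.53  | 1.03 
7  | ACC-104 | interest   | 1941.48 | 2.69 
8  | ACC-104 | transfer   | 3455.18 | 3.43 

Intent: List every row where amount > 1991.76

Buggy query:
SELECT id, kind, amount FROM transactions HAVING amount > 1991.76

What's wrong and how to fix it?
Bug: HAVING filters the output of aggregation, but this query has no GROUP BY and no aggregate functions, so SQLite rejects it (HAVING clause on a non-aggregate query); the condition here is per row

Fix: Replace HAVING with WHERE since the condition applies to individual rows

Corrected query:
SELECT id, kind, amount FROM transactions WHERE amount > 1991.76

Result:
id | kind       | amount 
---+------------+--------
1  | fee        | 3767.22
4  | withdrawal | 3607.88
5  | withdrawal | 3611.43
8  | transfer   | 3455.18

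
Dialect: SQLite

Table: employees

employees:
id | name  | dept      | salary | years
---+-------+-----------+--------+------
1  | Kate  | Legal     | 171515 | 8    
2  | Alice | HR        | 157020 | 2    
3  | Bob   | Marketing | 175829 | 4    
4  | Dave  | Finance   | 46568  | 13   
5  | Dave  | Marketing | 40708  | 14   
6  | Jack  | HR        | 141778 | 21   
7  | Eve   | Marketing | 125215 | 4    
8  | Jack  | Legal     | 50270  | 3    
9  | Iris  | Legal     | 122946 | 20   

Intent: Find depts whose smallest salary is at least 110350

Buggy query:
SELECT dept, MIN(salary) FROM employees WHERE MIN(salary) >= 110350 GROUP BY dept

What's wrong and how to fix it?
Bug: MIN() in WHERE is a misuse of aggregate

Fix: Use HAVING for the per-group MIN condition

Corrected query:
SELECT dept, MIN(salary) FROM employees GROUP BY dept HAVING MIN(salary) >= 110350

Result:
dept | MIN(salary)
-----+------------
HR   | 141778     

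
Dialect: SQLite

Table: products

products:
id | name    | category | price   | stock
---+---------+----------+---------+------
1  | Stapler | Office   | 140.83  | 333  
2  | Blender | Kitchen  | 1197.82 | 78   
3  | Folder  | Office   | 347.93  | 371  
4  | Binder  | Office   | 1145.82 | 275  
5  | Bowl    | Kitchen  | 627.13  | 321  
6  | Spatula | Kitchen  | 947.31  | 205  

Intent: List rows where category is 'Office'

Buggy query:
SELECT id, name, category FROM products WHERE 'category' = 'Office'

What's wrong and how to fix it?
Bug: 'category' in single quotes is a string literal, not the column; the comparison is literal-vs-literal and never true

Fix: Remove the quotes around the column name (or use double quotes for an identifier)

Corrected query:
SELECT id, name, category FROM products WHERE category = 'Office'

Result:
id | name    | category
---+---------+---------
1  | Stapler | Office  
3  | Folder  | Office  
4  | Binder  | Office  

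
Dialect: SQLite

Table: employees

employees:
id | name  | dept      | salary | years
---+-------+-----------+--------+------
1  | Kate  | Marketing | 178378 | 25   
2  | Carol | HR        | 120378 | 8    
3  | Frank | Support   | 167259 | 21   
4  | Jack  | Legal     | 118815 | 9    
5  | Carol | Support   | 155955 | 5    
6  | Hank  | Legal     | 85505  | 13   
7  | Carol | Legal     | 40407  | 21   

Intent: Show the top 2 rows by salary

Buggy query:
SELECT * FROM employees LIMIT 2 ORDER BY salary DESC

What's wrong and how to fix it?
Bug: LIMIT must come after ORDER BY

Fix: Sort with ORDER BY, then apply LIMIT

Corrected query:
SELECT * FROM employees ORDER BY salary DESC LIMIT 2

Result:
id | name  | dept      | salary | years
---+-------+-----------+--------+------
1  | Kate  | Marketing | 178378 | 25   
3  | Frank | Support   | 167259 | 21   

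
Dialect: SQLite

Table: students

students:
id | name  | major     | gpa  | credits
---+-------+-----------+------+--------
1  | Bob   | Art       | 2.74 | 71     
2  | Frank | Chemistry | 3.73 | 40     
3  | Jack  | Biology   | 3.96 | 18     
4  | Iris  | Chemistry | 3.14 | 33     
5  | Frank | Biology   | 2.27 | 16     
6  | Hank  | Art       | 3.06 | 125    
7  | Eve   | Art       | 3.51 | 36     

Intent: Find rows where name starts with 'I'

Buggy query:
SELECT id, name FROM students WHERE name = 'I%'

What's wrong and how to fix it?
Bug: '=' compares the literal string including the % character; pattern matching needs LIKE

Fix: Replace '=' with LIKE so 'I%' is treated as a pattern

Corrected query:
SELECT id, name FROM students WHERE name LIKE 'I%'

Result:
id | name
---+-----
4  | Iris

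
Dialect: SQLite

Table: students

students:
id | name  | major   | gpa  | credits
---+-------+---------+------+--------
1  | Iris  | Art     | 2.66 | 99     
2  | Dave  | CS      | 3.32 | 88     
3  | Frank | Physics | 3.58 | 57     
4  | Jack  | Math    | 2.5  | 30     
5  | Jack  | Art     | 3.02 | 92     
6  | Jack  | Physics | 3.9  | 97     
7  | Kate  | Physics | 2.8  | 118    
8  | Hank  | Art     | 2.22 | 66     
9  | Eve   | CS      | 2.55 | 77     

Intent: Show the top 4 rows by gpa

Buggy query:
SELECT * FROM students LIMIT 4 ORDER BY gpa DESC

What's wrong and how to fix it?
Bug: LIMIT must come after ORDER BY

Fix: Sort with ORDER BY, then apply LIMIT

Corrected query:
SELECT * FROM students ORDER BY gpa DESC LIMIT 4

Result:
id | name  | major   | gpa  | credits
---+-------+---------+------+--------
6  | Jack  | Physics | 3.9  | 97     
3  | Frank | Physics | 3.58 | 57     
2  | Dave  | CS      | 3.32 | 88     
5  | Jack  | Art     | 3.02 | 92     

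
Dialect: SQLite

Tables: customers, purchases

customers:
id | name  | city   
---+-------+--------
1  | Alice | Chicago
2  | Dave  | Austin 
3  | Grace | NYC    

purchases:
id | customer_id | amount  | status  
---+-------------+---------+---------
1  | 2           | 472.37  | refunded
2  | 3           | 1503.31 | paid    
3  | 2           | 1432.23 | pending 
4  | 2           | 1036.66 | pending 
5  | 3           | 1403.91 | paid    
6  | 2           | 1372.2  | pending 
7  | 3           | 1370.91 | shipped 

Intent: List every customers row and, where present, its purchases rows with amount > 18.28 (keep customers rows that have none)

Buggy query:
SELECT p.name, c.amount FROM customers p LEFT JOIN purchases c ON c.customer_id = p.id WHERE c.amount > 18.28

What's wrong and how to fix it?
Bug: A WHERE condition on the right-hand table after LEFT JOIN drops unmatched parents

Fix: Move the right-table condition into the ON clause so unmatched parents are kept

Corrected query:
SELECT p.name, c.amount FROM customers p LEFT JOIN purchases c ON c.customer_id = p.id AND c.amount > 18.28

Result:
name  | amount 
------+--------
Alice | NULL   
Dave  | 472.37 
Dave  | 1036.66
Dave  | 1372.2 
Dave  | 1432.23
Grace | 1370.91
Grace | 1403.91
Grace | 1503.31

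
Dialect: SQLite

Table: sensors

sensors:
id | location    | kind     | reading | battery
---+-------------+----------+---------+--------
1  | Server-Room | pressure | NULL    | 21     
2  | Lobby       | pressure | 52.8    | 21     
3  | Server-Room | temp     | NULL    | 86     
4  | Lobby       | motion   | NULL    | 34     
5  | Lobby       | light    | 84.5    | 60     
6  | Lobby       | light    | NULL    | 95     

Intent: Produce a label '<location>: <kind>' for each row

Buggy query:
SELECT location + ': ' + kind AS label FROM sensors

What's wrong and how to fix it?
Bug: '+' is numeric addition; on text columns SQLite converts them to 0 instead of concatenating

Fix: Replace + with || to concatenate text

Corrected query:
SELECT location || ': ' || kind AS label FROM sensors

Result:
label                
---------------------
Server-Room: pressure
Lobby: pressure      
Server-Room: temp    
Lobby: motion        
Lobby: light         
Lobby: light         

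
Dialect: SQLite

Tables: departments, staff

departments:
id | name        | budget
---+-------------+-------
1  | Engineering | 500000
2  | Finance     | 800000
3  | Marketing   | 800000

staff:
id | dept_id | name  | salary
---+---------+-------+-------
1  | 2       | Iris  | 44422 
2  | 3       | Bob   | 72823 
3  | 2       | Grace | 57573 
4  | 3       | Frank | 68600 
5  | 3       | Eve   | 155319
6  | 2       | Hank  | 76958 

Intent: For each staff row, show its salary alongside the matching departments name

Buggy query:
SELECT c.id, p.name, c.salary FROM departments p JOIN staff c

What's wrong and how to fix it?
Bug: Missing join condition: each staff row is matched to all departments rows instead of just its own

Fix: Specify the join condition linking the foreign key to the parent id

Corrected query:
SELECT c.id, p.name, c.salary FROM departments p JOIN staff c ON c.dept_id = p.id

Result:
id | name      | salary
---+-----------+-------
1  | Finance   | 44422 
2  | Marketing | 72823 
3  | Finance   | 57573 
4  | Marketing | 68600 
5  | Marketing | 155319
6  | Finance   | 76958 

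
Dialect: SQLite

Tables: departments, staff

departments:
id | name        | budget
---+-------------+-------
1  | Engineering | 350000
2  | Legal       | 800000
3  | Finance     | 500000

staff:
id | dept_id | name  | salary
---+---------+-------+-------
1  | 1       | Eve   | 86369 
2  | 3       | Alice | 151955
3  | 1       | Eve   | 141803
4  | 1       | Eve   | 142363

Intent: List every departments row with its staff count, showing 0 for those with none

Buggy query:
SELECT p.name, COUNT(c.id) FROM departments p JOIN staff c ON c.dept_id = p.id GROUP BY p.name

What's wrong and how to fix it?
Bug: An inner join excludes parents with zero children

Fix: Switch to LEFT JOIN to retain unmatched parent rows

Corrected query:
SELECT p.name, COUNT(c.id) FROM departments p LEFT JOIN staff c ON c.dept_id = p.id GROUP BY p.name

Result:
name        | COUNT(c.id)
------------+------------
Engineering | 3          
Finance     | 1          
Legal       | 0          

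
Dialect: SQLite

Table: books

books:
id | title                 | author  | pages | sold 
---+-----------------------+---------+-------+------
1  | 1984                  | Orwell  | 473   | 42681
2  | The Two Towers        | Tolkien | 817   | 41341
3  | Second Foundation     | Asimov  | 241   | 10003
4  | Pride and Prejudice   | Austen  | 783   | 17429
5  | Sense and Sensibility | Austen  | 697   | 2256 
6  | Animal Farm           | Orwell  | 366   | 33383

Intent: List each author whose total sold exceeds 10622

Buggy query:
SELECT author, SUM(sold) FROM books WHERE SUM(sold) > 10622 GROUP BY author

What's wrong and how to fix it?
Bug: Aggregate functions cannot appear in a WHERE clause

Fix: Move the aggregate condition to a HAVING clause

Corrected query:
SELECT author, SUM(sold) FROM books GROUP BY author HAVING SUM(sold) > 10622

Result:
author  | SUM(sold)
--------+----------
Austen  | 19685    
Orwell  | 76064    
Tolkien | 41341    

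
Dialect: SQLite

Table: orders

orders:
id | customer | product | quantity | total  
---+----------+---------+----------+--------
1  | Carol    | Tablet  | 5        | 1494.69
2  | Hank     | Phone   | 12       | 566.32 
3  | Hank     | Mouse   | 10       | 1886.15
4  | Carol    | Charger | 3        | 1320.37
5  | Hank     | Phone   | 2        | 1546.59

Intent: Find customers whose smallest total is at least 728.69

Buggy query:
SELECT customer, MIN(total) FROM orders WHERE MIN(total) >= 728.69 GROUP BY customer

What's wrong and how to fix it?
Bug: Aggregates like MIN are computed per group after WHERE runs

Fix: Replace WHERE with HAVING after the GROUP BY

Corrected query:
SELECT customer, MIN(total) FROM orders GROUP BY customer HAVING MIN(total) >= 728.69

Result:
customer | MIN(total)
---------+-----------
Carol    | 1320.37   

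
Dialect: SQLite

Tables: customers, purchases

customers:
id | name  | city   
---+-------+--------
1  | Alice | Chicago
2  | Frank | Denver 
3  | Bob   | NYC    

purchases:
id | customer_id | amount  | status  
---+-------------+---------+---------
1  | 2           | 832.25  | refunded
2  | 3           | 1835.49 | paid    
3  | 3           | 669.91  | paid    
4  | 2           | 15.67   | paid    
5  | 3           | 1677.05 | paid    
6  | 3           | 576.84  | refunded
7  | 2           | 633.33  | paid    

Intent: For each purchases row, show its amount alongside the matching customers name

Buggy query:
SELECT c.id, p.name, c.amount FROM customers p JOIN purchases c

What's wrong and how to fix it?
Bug: Missing join condition: each purchases row is matched to all customers rows instead of just its own

Fix: Specify the join condition linking the foreign key to the parent id

Corrected query:
SELECT c.id, p.name, c.amount FROM customers p JOIN purchases c ON c.customer_id = p.id

Result:
id | name  | amount 
---+-------+--------
1  | Frank | 832.25 
2  | Bob   | 1835.49
3  | Bob   | 669.91 
4  | Frank | 15.67  
5  | Bob   | 1677.05
6  | Bob   | 576.84 
7  | Frank | 633.33 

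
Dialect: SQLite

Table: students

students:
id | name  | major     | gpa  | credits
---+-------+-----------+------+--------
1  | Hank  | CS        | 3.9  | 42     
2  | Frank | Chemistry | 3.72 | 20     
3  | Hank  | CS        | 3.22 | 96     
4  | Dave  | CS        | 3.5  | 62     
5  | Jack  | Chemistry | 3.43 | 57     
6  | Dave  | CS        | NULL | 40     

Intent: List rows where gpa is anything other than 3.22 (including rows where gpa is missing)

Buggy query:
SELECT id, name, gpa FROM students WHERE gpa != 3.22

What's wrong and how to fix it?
Bug: 'gpa != 3.22' is unknown when gpa is NULL, so NULL rows are silently excluded

Fix: Handle NULL separately with IS NULL alongside the inequality

Corrected query:
SELECT id, name, gpa FROM students WHERE gpa != 3.22 OR gpa IS NULL

Result:
id | name  | gpa 
---+-------+-----
1  | Hank  | 3.9 
2  | Frank | 3.72
4  | Dave  | 3.5 
5  | Jack  | 3.43
6  | Dave  | NULL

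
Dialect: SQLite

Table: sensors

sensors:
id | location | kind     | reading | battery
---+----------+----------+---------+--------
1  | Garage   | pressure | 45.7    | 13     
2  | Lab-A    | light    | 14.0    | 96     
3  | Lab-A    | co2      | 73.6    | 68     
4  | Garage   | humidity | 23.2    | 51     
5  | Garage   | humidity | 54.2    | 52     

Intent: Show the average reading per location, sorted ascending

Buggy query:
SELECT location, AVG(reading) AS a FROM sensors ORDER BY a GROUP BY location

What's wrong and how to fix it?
Bug: ORDER BY appears before GROUP BY; SQL clause order requires GROUP BY first

Fix: Move ORDER BY to the end, after GROUP BY

Corrected query:
SELECT location, AVG(reading) AS a FROM sensors GROUP BY location ORDER BY a

Result:
location | a        
---------+----------
Garage   | 41.033333
Lab-A    | 43.8     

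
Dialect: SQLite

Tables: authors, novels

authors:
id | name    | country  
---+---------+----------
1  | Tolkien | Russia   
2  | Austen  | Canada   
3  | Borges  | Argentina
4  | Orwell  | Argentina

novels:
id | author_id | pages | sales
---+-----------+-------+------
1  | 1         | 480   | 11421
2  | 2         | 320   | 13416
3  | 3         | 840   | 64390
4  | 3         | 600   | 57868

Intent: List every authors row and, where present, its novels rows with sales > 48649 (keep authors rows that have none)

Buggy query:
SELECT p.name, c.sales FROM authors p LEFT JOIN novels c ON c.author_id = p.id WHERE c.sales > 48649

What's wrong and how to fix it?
Bug: Filtering c.sales in WHERE discards the NULL rows produced by LEFT JOIN, turning it into an inner join

Fix: Put 'c.sales > 48649' in the JOIN's ON clause instead of WHERE

Corrected query:
SELECT p.name, c.sales FROM authors p LEFT JOIN novels c ON c.author_id = p.id AND c.sales > 48649

Result:
name    | sales
--------+------
Tolkien | NULL 
Austen  | NULL 
Borges  | 57868
Borges  | 64390
Orwell  | NULL 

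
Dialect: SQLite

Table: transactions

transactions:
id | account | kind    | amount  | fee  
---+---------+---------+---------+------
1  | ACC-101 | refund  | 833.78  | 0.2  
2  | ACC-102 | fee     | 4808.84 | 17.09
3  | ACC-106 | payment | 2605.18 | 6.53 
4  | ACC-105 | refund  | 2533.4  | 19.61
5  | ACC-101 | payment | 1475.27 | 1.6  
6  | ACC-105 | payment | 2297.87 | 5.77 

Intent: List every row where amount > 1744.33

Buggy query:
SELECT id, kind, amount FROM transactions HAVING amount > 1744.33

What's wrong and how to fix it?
Bug: HAVING filters the output of aggregation, but this query has no GROUP BY and no aggregate functions, so SQLite rejects it (HAVING clause on a non-aggregate query); the condition here is per row

Fix: Replace HAVING with WHERE since the condition applies to individual rows

Corrected query:
SELECT id, kind, amount FROM transactions WHERE amount > 1744.33

Result:
id | kind    | amount 
---+---------+--------
2  | fee     | 4808.84
3  | payment | 2605.18
4  | refund  | 2533.4 
6  | payment | 2297.87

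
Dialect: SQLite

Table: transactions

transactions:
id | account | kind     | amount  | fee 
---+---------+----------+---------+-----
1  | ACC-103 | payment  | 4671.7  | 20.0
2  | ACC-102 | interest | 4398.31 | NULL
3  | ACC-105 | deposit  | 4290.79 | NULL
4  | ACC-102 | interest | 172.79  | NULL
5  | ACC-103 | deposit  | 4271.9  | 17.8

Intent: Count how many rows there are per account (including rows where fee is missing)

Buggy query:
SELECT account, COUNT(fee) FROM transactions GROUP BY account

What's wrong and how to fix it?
Bug: COUNT(column) counts non-NULL values only; rows with NULL fee aren't counted

Fix: Replace COUNT(fee) with COUNT(*)

Corrected query:
SELECT account, COUNT(*) FROM transactions GROUP BY account

Result:
account | COUNT(*)
--------+---------
ACC-102 | 2       
ACC-103 | 2       
ACC-105 | 1       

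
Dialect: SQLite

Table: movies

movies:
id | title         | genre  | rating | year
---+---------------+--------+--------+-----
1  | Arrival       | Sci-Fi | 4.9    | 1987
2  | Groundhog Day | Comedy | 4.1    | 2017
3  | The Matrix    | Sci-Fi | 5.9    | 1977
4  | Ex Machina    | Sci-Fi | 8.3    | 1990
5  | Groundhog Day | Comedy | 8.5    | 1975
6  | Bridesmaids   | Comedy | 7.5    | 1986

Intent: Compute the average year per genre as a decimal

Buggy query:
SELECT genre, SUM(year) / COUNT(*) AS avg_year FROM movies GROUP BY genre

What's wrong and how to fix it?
Bug: Both operands are integers, so '/' performs integer division and truncates

Fix: Cast one side to REAL so the division keeps the fractional part

Corrected query:
SELECT genre, SUM(year) * 1.0 / COUNT(*) AS avg_year FROM movies GROUP BY genre

Result:
genre  | avg_year   
-------+------------
Comedy | 1992.666667
Sci-Fi | 1984.666667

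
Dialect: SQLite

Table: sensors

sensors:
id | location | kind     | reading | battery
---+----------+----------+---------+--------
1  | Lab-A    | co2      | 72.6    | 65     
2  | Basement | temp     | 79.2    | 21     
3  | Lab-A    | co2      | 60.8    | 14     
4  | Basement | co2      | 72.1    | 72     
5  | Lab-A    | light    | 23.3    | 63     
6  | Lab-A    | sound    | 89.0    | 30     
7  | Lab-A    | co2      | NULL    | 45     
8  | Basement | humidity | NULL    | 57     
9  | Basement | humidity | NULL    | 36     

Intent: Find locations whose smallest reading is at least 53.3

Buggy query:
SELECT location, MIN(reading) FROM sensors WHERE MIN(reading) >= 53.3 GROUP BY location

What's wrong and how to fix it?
Bug: Aggregates like MIN are computed per group after WHERE runs

Fix: Replace WHERE with HAVING after the GROUP BY

Corrected query:
SELECT location, MIN(reading) FROM sensors GROUP BY location HAVING MIN(reading) >= 53.3

Result:
location | MIN(reading)
---------+-------------
Basement | 72.1        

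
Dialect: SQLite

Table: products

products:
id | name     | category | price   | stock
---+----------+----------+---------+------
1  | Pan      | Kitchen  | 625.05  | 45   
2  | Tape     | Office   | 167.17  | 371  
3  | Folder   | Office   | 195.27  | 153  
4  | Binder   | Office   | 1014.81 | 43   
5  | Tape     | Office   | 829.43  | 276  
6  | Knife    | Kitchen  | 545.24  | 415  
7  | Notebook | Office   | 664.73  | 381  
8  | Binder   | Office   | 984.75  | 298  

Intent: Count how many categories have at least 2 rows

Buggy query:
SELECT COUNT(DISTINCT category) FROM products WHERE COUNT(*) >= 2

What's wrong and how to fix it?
Bug: COUNT(*) cannot appear in WHERE; the per-group count doesn't exist yet

Fix: Group first with HAVING COUNT(*) >= 2, then COUNT the resulting groups

Corrected query:
SELECT COUNT(*) FROM (SELECT category FROM products GROUP BY category HAVING COUNT(*) >= 2)

Result:
COUNT(*)
--------
2       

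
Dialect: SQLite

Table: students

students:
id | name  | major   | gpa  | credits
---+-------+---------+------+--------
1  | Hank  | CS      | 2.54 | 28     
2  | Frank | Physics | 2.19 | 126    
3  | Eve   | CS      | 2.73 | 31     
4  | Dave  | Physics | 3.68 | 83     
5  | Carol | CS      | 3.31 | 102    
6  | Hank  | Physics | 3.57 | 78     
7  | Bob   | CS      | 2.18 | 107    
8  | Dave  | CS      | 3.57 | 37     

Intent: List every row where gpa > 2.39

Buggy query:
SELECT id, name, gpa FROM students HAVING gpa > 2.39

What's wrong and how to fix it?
Bug: HAVING filters the output of aggregation, but this query has no GROUP BY and no aggregate functions, so SQLite rejects it (HAVING clause on a non-aggregate query); the condition here is per row

Fix: Use WHERE for row-level filtering

Corrected query:
SELECT id, name, gpa FROM students WHERE gpa > 2.39

Result:
id | name  | gpa 
---+-------+-----
1  | Hank  | 2.54
3  | Eve   | 2.73
4  | Dave  | 3.68
5  | Carol | 3.31
6  | Hank  | 3.57
8  | Dave  | 3.57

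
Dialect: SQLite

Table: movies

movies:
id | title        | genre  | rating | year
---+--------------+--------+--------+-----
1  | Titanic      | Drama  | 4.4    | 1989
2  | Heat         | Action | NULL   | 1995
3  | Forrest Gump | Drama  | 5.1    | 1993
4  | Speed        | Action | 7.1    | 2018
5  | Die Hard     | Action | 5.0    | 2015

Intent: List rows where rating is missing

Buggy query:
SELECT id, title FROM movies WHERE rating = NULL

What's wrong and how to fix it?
Bug: '= NULL' is always unknown in SQL three-valued logic, so no rows match

Fix: Replace '= NULL' with 'IS NULL'

Corrected query:
SELECT id, title FROM movies WHERE rating IS NULL

Result:
id | title
---+------
2  | Heat 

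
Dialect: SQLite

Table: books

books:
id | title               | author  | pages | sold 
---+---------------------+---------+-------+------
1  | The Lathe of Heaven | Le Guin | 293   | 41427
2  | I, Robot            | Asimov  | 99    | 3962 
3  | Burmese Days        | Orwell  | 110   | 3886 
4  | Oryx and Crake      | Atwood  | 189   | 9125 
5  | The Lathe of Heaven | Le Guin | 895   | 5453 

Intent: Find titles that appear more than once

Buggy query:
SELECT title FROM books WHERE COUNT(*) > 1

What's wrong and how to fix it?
Bug: WHERE can't reference COUNT(*); aggregates are computed after WHERE

Fix: Group first, then use HAVING for the count condition

Corrected query:
SELECT title FROM books GROUP BY title HAVING COUNT(*) > 1

Result:
title              
-------------------
The Lathe of Heaven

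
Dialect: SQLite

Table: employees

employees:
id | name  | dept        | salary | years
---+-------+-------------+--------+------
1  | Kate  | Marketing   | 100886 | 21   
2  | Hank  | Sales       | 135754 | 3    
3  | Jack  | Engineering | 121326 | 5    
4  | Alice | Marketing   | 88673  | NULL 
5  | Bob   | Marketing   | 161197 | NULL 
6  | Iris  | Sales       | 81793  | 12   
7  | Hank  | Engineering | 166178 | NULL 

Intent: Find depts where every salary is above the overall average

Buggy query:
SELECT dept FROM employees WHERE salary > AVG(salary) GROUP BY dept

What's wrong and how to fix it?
Bug: AVG() is an aggregate; it can't sit directly in WHERE

Fix: Use a subquery for AVG and a HAVING MIN(...) filter so the condition holds for every row in the group

Corrected query:
SELECT dept FROM employees GROUP BY dept HAVING MIN(salary) > (SELECT AVG(salary) FROM employees)

Result:
(no rows)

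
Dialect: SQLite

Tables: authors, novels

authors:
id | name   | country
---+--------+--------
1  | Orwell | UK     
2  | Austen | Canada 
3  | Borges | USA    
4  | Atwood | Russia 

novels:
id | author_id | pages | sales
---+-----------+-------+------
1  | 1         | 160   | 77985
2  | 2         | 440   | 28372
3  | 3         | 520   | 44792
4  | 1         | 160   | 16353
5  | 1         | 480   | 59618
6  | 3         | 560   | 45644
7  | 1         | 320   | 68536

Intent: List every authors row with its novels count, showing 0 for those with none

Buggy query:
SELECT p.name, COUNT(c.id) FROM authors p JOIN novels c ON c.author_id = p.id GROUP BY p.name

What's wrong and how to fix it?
Bug: INNER JOIN drops authors rows that have no matching novels rows

Fix: Switch to LEFT JOIN to retain unmatched parent rows

Corrected query:
SELECT p.name, COUNT(c.id) FROM authors p LEFT JOIN novels c ON c.author_id = p.id GROUP BY p.name

Result:
name   | COUNT(c.id)
-------+------------
Atwood | 0          
Austen | 1          
Borges | 2          
Orwell | 4          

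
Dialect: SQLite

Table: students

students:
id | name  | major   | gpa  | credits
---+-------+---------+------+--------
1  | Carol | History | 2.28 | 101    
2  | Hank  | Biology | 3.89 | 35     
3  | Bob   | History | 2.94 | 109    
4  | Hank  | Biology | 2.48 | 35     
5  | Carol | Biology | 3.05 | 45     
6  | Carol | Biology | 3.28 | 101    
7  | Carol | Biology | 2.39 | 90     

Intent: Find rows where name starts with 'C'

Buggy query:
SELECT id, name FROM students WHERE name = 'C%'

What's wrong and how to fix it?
Bug: Wildcards only work with LIKE; '=' treats '%' as a literal character

Fix: Replace '=' with LIKE so 'C%' is treated as a pattern

Corrected query:
SELECT id, name FROM students WHERE name LIKE 'C%'

Result:
id | name 
---+------
1  | Carol
5  | Carol
6  | Carol
7  | Carol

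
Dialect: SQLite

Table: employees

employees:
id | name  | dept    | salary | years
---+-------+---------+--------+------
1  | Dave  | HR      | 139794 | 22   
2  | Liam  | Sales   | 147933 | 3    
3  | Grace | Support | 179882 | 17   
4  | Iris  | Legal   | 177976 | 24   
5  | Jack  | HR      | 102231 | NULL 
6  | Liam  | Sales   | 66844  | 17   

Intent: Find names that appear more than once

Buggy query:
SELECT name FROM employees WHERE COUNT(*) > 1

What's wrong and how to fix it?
Bug: WHERE can't reference COUNT(*); aggregates are computed after WHERE

Fix: Group first, then use HAVING for the count condition

Corrected query:
SELECT name FROM employees GROUP BY name HAVING COUNT(*) > 1

Result:
name
----
Liam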